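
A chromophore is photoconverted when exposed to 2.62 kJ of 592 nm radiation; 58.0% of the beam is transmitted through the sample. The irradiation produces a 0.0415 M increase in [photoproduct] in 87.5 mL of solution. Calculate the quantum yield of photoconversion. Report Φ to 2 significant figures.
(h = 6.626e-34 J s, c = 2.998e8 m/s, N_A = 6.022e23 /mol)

Product: (0.0415 M)(0.0875 L) = 0.003631 mol.
Photon energy at 592 nm: hc/λ = (6.626e-34)(2.998e8)/(592e-9) = 3.356e-19 J.
Incident energy: 2.62 kJ = 2620 J.
Photons incident: 2620 / 3.356e-19 = 7.807e21, i.e. 7.807e21/6.022e23 = 0.01296 mol.
Fraction absorbed: 1 − 58.0/100 = 0.4200.
Photons absorbed: 0.4200 × 0.01296 = 0.005443 mol.
Φ = 0.003631 mol / 0.005443 mol photons = 0.67.

Φ = 0.67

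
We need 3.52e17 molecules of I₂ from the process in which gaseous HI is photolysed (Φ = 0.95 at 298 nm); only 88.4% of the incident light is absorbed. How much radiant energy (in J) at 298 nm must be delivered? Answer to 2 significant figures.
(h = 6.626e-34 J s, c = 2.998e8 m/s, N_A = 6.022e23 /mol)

Product: 3.52e17 / 6.022e23 = 5.845e-7 mol.
Photons that must be absorbed: 5.845e-7 / 0.95 = 6.153e-7 mol.
Incident photons needed: 6.153e-7 / 0.884 = 6.960e-7 mol.
Photon energy: hc/λ = 6.666e-19 J; per mole, 4.014e5 J mol⁻¹.
Energy required: 6.960e-7 × 4.014e5 = 0.28 J.

0.28 J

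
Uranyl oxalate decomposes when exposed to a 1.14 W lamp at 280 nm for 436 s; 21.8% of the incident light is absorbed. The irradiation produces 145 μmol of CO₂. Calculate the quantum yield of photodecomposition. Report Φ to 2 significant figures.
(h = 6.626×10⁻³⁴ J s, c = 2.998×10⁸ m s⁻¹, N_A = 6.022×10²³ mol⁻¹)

Product: 145 μmol = 1.45×10⁻⁴ mol.
Photon energy at 280 nm: hc/λ = (6.626×10⁻³⁴)(2.998×10⁸)/(280×10⁻⁹) = 7.095×10⁻¹⁹ J.
Energy delivered: (1.14 W)(436 s) = 497.0 J.
Photons incident: 497.0 / 7.095×10⁻¹⁹ = 7.005×10²⁰, i.e. 7.005×10²⁰/6.022×10²³ = 0.001163 mol.
Photons absorbed: 0.218 × 0.001163 = 2.535×10⁻⁴ mol.
Φ = 1.45×10⁻⁴ mol / 2.535×10⁻⁴ mol photons = 0.57.

Φ = 0.57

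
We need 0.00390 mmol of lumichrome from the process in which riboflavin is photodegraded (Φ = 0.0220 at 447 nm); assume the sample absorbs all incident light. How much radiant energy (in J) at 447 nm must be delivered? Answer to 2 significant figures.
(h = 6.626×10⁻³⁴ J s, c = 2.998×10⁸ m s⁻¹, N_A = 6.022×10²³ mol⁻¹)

Product: 0.00390 mmol = 3.90×10⁻⁶ mol.
Photons that must be absorbed: 3.90×10⁻⁶ / 0.0220 = 1.773×10⁻⁴ mol.
Photon energy: hc/λ = 4.444×10⁻¹⁹ J; per mole, 2.676×10⁵ J mol⁻¹.
Energy required: 1.773×10⁻⁴ × 2.676×10⁵ = 47 J.

47 J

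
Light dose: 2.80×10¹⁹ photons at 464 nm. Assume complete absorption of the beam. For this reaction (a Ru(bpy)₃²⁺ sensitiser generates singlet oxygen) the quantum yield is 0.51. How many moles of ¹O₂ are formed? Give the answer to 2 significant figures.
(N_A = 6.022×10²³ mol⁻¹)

Moles of photons: 2.80×10¹⁹ / 6.022×10²³ = 4.650×10⁻⁵ mol.
Product: Φ × n_abs = 0.51 × 4.650×10⁻⁵ = 2.372×10⁻⁵ mol.

2.4×10⁻⁵ mol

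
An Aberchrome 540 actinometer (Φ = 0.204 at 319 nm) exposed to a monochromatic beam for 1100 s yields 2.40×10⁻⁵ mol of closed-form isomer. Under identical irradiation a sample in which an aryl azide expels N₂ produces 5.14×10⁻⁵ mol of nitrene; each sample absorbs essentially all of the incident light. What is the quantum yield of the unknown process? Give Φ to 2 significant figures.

Φ = 0.44

Photons absorbed by the actinometer: 2.40×10⁻⁵ / 0.204 = 1.176×10⁻⁴ mol.
Φ(unknown) = 5.14×10⁻⁵ / 1.176×10⁻⁴ = 0.44.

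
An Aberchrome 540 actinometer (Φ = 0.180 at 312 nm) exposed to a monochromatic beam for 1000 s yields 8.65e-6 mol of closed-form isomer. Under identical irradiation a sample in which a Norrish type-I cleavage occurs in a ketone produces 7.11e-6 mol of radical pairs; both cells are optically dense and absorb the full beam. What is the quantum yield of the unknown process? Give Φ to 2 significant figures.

Φ = 0.15

Photons absorbed by the actinometer: 8.65e-6 / 0.180 = 4.806e-5 mol.
Φ(unknown) = 7.11e-6 / 4.806e-5 = 0.15.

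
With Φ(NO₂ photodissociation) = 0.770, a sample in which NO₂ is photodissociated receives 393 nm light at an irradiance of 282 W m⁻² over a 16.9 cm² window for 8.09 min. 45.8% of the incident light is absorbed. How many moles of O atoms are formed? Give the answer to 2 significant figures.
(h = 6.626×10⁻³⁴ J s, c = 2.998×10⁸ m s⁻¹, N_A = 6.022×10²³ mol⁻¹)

2.7×10⁻⁴ mol

Photon energy at 393 nm: hc/λ = (6.626×10⁻³⁴)(2.998×10⁸)/(393×10⁻⁹) = 5.055×10⁻¹⁹ J.
Energy delivered: (282 W m⁻²)(16.9×10⁻⁴ m²)(485.4 s) = 231.3 J.
Photons incident: 231.3 / 5.055×10⁻¹⁹ = 4.576×10²⁰, i.e. 4.576×10²⁰/6.022×10²³ = 7.599×10⁻⁴ mol.
Photons absorbed: 0.458 × 7.599×10⁻⁴ = 3.480×10⁻⁴ mol.
Product: Φ × n_abs = 0.770 × 3.480×10⁻⁴ = 2.680×10⁻⁴ mol.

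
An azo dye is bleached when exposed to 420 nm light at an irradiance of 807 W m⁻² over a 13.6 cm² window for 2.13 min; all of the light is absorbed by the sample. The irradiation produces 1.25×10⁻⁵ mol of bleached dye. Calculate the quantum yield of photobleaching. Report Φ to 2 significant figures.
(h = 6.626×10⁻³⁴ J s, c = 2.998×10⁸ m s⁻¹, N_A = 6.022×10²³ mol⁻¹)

Φ = 0.025

Photon energy at 420 nm: hc/λ = (6.626×10⁻³⁴)(2.998×10⁸)/(420×10⁻⁹) = 4.730×10⁻¹⁹ J.
Energy delivered: (807 W m⁻²)(13.6×10⁻⁴ m²)(127.8 s) = 140.3 J.
Photons incident: 140.3 / 4.730×10⁻¹⁹ = 2.966×10²⁰, i.e. 2.966×10²⁰/6.022×10²³ = 4.925×10⁻⁴ mol.
Φ = 1.25×10⁻⁵ mol / 4.925×10⁻⁴ mol photons = 0.025.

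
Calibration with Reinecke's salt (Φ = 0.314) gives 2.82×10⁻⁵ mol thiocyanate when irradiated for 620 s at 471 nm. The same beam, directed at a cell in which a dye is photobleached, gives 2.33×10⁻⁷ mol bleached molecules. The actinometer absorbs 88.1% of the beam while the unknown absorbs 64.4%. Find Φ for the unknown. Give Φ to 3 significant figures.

Φ = 0.00355

Photons absorbed by the actinometer: 2.82×10⁻⁵ / 0.314 = 8.981×10⁻⁵ mol.
Incident flux: 8.981×10⁻⁵ / 0.881 = 1.019×10⁻⁴ einstein.
Absorbed by unknown: 0.644 × 1.019×10⁻⁴ = 6.562×10⁻⁵ mol.
Φ(unknown) = 2.33×10⁻⁷ / 6.562×10⁻⁵ = 0.00355.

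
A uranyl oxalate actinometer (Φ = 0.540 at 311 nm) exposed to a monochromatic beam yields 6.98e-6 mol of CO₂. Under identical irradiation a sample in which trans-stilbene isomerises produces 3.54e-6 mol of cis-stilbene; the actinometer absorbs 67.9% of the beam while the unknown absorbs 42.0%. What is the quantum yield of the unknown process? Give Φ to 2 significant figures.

Photons absorbed by the actinometer: 6.98e-6 / 0.540 = 1.293e-5 mol.
Incident flux: 1.293e-5 / 0.679 = 1.904e-5 einstein.
Absorbed by unknown: 0.420 × 1.904e-5 = 7.997e-6 mol.
Φ(unknown) = 3.54e-6 / 7.997e-6 = 0.44.

Φ = 0.44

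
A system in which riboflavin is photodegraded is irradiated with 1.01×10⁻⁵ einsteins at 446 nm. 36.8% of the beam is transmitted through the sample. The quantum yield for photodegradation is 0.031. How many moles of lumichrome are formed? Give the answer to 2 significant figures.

Fraction absorbed: 1 − 36.8/100 = 0.6320.
Photons absorbed: 0.6320 × 1.01×10⁻⁵ = 6.383×10⁻⁶ mol.
Product: Φ × n_abs = 0.031 × 6.383×10⁻⁶ = 1.979×10⁻⁷ mol.

2.0×10⁻⁷ mol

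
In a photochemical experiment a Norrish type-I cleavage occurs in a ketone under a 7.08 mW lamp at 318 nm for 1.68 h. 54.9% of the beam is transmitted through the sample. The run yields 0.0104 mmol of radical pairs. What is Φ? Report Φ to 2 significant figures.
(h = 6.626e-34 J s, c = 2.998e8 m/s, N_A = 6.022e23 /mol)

Φ = 0.20

Product: 0.0104 mmol = 1.04e-5 mol.
Photon energy at 318 nm: hc/λ = (6.626e-34)(2.998e8)/(318e-9) = 6.247e-19 J.
Energy delivered: (7.08 mW)(6048 s) = 42.82 J.
Photons incident: 42.82 / 6.247e-19 = 6.854e19, i.e. 6.854e19/6.022e23 = 1.138e-4 mol.
Fraction absorbed: 1 − 54.9/100 = 0.4510.
Photons absorbed: 0.4510 × 1.138e-4 = 5.132e-5 mol.
Φ = 1.04e-5 mol / 5.132e-5 mol photons = 0.20.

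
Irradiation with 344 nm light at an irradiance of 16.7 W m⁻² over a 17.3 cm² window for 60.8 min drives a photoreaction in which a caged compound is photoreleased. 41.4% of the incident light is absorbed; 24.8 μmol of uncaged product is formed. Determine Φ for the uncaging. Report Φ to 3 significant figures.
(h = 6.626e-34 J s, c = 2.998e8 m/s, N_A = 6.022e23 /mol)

Product: 24.8 μmol = 2.48e-5 mol.
Photon energy at 344 nm: hc/λ = (6.626e-34)(2.998e8)/(344e-9) = 5.775e-19 J.
Energy delivered: (16.7 W m⁻²)(17.3e-4 m²)(3648 s) = 105.4 J.
Photons incident: 105.4 / 5.775e-19 = 1.825e20, i.e. 1.825e20/6.022e23 = 3.031e-4 mol.
Photons absorbed: 0.414 × 3.031e-4 = 1.255e-4 mol.
Φ = 2.48e-5 mol / 1.255e-4 mol photons = 0.198.

Φ = 0.198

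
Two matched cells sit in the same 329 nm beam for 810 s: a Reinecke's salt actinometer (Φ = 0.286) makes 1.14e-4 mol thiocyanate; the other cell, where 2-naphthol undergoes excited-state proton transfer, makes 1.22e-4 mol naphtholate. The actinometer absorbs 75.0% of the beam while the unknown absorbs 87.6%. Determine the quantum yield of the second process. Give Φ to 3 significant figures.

Photons absorbed by the actinometer: 1.14e-4 / 0.286 = 3.986e-4 mol.
Incident flux: 3.986e-4 / 0.750 = 5.315e-4 einstein.
Absorbed by unknown: 0.876 × 5.315e-4 = 4.656e-4 mol.
Φ(unknown) = 1.22e-4 / 4.656e-4 = 0.262.

Φ = 0.262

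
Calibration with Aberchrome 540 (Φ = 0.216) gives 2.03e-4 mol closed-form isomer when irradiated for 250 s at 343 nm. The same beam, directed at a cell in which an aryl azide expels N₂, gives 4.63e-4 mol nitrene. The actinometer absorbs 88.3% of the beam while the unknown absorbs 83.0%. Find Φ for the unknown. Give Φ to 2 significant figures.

Φ = 0.52

Photons absorbed by the actinometer: 2.03e-4 / 0.216 = 9.398e-4 mol.
Incident flux: 9.398e-4 / 0.883 = 0.001064 einstein.
Absorbed by unknown: 0.830 × 0.001064 = 8.831e-4 mol.
Φ(unknown) = 4.63e-4 / 8.831e-4 = 0.52.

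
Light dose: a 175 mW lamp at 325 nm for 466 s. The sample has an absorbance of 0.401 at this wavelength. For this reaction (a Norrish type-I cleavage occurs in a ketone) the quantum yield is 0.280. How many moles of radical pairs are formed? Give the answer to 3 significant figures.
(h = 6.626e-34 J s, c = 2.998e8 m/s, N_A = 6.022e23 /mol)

Photon energy at 325 nm: hc/λ = (6.626e-34)(2.998e8)/(325e-9) = 6.112e-19 J.
Energy delivered: (175 mW)(466 s) = 81.55 J.
Photons incident: 81.55 / 6.112e-19 = 1.334e20, i.e. 1.334e20/6.022e23 = 2.215e-4 mol.
Fraction absorbed: 1 − 10^(−0.401) = 0.6028.
Photons absorbed: 0.6028 × 2.215e-4 = 1.335e-4 mol.
Product: Φ × n_abs = 0.280 × 1.335e-4 = 3.738e-5 mol.

3.74e-5 mol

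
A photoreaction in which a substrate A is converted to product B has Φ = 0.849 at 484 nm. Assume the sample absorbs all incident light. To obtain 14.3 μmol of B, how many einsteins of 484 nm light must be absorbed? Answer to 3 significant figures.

1.68e-5 einstein

Product: 14.3 μmol = 1.43e-5 mol.
Photons that must be absorbed: 1.43e-5 / 0.849 = 1.684e-5 mol.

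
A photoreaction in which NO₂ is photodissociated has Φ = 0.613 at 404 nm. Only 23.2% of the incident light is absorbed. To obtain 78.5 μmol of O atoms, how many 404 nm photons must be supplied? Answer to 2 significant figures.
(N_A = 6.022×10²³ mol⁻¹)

Product: 78.5 μmol = 7.85×10⁻⁵ mol.
Photons that must be absorbed: 7.85×10⁻⁵ / 0.613 = 1.281×10⁻⁴ mol.
Incident photons needed: 1.281×10⁻⁴ / 0.232 = 5.522×10⁻⁴ mol.
Photon count: 5.522×10⁻⁴ × 6.022×10²³ = 3.3×10²⁰.

3.3×10²⁰ photons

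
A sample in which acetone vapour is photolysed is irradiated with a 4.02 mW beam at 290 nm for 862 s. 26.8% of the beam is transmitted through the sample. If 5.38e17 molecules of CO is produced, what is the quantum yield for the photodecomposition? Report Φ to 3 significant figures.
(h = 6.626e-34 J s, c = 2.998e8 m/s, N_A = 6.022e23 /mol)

Product: 5.38e17 / 6.022e23 = 8.934e-7 mol.
Photon energy at 290 nm: hc/λ = (6.626e-34)(2.998e8)/(290e-9) = 6.850e-19 J.
Energy delivered: (4.02 mW)(862 s) = 3.465 J.
Photons incident: 3.465 / 6.850e-19 = 5.058e18, i.e. 5.058e18/6.022e23 = 8.399e-6 mol.
Fraction absorbed: 1 − 26.8/100 = 0.7320.
Photons absorbed: 0.7320 × 8.399e-6 = 6.148e-6 mol.
Φ = 8.934e-7 mol / 6.148e-6 mol photons = 0.145.

Φ = 0.145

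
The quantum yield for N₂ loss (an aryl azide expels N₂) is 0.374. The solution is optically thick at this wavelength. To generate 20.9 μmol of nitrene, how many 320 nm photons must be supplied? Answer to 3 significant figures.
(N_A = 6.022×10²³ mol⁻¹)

Product: 20.9 μmol = 2.09×10⁻⁵ mol.
Photons that must be absorbed: 2.09×10⁻⁵ / 0.374 = 5.588×10⁻⁵ mol.
Photon count: 5.588×10⁻⁵ × 6.022×10²³ = 3.37×10¹⁹.

3.37×10¹⁹ photons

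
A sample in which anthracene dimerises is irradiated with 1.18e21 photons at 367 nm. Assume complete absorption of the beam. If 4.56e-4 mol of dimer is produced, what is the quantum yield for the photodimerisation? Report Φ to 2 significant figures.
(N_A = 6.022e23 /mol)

Φ = 0.23

Moles of photons: 1.18e21 / 6.022e23 = 0.001959 mol.
Φ = 4.56e-4 mol / 0.001959 mol photons = 0.23.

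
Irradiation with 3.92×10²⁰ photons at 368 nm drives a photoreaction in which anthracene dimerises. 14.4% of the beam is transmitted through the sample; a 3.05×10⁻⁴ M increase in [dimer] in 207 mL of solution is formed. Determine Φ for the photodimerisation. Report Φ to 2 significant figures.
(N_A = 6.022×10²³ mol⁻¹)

Φ = 0.11

Product: (3.05×10⁻⁴ M)(0.207 L) = 6.314×10⁻⁵ mol.
Moles of photons: 3.92×10²⁰ / 6.022×10²³ = 6.509×10⁻⁴ mol.
Fraction absorbed: 1 − 14.4/100 = 0.8560.
Photons absorbed: 0.8560 × 6.509×10⁻⁴ = 5.572×10⁻⁴ mol.
Φ = 6.314×10⁻⁵ mol / 5.572×10⁻⁴ mol photons = 0.11.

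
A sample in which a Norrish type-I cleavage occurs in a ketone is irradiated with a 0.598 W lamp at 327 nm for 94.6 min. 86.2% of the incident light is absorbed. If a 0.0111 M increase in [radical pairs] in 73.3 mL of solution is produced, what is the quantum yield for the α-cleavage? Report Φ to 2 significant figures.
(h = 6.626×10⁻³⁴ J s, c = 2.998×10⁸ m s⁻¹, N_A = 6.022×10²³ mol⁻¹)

Product: (0.0111 M)(0.0733 L) = 8.136×10⁻⁴ mol.
Photon energy at 327 nm: hc/λ = (6.626×10⁻³⁴)(2.998×10⁸)/(327×10⁻⁹) = 6.075×10⁻¹⁹ J.
Energy delivered: (0.598 W)(5676 s) = 3394 J.
Photons incident: 3394 / 6.075×10⁻¹⁹ = 5.587×10²¹, i.e. 5.587×10²¹/6.022×10²³ = 0.009278 mol.
Photons absorbed: 0.862 × 0.009278 = 0.007998 mol.
Φ = 8.136×10⁻⁴ mol / 0.007998 mol photons = 0.10.

Φ = 0.10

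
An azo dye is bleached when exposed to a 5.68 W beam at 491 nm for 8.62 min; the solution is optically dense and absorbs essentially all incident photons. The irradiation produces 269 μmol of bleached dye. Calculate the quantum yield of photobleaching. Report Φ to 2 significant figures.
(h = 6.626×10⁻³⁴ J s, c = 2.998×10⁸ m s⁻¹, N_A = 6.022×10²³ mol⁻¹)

Φ = 0.022

Product: 269 μmol = 2.69×10⁻⁴ mol.
Photon energy at 491 nm: hc/λ = (6.626×10⁻³⁴)(2.998×10⁸)/(491×10⁻⁹) = 4.046×10⁻¹⁹ J.
Energy delivered: (5.68 W)(517.2 s) = 2938 J.
Photons incident: 2938 / 4.046×10⁻¹⁹ = 7.261×10²¹, i.e. 7.261×10²¹/6.022×10²³ = 0.01206 mol.
Φ = 2.69×10⁻⁴ mol / 0.01206 mol photons = 0.022.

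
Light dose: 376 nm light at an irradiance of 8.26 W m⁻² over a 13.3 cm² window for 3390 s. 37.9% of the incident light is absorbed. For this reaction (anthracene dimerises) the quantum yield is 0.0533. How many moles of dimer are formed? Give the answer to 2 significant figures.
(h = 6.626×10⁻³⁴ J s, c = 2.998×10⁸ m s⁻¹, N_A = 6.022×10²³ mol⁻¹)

Photon energy at 376 nm: hc/λ = (6.626×10⁻³⁴)(2.998×10⁸)/(376×10⁻⁹) = 5.283×10⁻¹⁹ J.
Energy delivered: (8.26 W m⁻²)(13.3×10⁻⁴ m²)(3390 s) = 37.24 J.
Photons incident: 37.24 / 5.283×10⁻¹⁹ = 7.049×10¹⁹, i.e. 7.049×10¹⁹/6.022×10²³ = 1.171×10⁻⁴ mol.
Photons absorbed: 0.379 × 1.171×10⁻⁴ = 4.438×10⁻⁵ mol.
Product: Φ × n_abs = 0.0533 × 4.438×10⁻⁵ = 2.365×10⁻⁶ mol.

2.4×10⁻⁶ mol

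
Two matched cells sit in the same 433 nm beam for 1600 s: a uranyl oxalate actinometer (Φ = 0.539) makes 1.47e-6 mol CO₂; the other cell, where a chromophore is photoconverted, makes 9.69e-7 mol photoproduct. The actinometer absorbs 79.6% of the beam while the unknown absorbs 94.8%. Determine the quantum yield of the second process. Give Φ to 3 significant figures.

Photons absorbed by the actinometer: 1.47e-6 / 0.539 = 2.727e-6 mol.
Incident flux: 2.727e-6 / 0.796 = 3.426e-6 einstein.
Absorbed by unknown: 0.948 × 3.426e-6 = 3.248e-6 mol.
Φ(unknown) = 9.69e-7 / 3.248e-6 = 0.298.

Φ = 0.298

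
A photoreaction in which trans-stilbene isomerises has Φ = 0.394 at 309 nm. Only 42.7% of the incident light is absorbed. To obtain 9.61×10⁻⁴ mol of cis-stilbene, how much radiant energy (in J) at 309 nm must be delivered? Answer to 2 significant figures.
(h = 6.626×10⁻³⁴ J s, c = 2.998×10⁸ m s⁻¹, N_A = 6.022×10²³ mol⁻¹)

2200 J

Photons that must be absorbed: 9.61×10⁻⁴ / 0.394 = 0.002439 mol.
Incident photons needed: 0.002439 / 0.427 = 0.005712 mol.
Photon energy: hc/λ = 6.429×10⁻¹⁹ J; per mole, 3.872×10⁵ J mol⁻¹.
Energy required: 0.005712 × 3.872×10⁵ = 2200 J.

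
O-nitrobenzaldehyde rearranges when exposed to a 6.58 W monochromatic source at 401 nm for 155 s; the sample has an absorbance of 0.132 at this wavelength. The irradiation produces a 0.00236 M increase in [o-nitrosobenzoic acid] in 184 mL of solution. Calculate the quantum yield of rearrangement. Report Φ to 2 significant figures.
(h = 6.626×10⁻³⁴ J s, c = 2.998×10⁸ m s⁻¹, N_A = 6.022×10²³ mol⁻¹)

Product: (0.00236 M)(0.184 L) = 4.342×10⁻⁴ mol.
Photon energy at 401 nm: hc/λ = (6.626×10⁻³⁴)(2.998×10⁸)/(401×10⁻⁹) = 4.954×10⁻¹⁹ J.
Energy delivered: (6.58 W)(155 s) = 1020 J.
Photons incident: 1020 / 4.954×10⁻¹⁹ = 2.059×10²¹, i.e. 2.059×10²¹/6.022×10²³ = 0.003419 mol.
Fraction absorbed: 1 − 10^(−0.132) = 0.2621.
Photons absorbed: 0.2621 × 0.003419 = 8.961×10⁻⁴ mol.
Φ = 4.342×10⁻⁴ mol / 8.961×10⁻⁴ mol photons = 0.48.

Φ = 0.48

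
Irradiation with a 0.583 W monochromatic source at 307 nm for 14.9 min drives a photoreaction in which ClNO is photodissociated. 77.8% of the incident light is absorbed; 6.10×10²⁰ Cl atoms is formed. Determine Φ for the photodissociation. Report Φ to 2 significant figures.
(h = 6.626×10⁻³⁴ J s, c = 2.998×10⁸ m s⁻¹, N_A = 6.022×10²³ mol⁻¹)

Φ = 0.97

Product: 6.10×10²⁰ / 6.022×10²³ = 0.001013 mol.
Photon energy at 307 nm: hc/λ = (6.626×10⁻³⁴)(2.998×10⁸)/(307×10⁻⁹) = 6.471×10⁻¹⁹ J.
Energy delivered: (0.583 W)(894 s) = 521.2 J.
Photons incident: 521.2 / 6.471×10⁻¹⁹ = 8.054×10²⁰, i.e. 8.054×10²⁰/6.022×10²³ = 0.001337 mol.
Photons absorbed: 0.778 × 0.001337 = 0.001040 mol.
Φ = 0.001013 mol / 0.001040 mol photons = 0.97.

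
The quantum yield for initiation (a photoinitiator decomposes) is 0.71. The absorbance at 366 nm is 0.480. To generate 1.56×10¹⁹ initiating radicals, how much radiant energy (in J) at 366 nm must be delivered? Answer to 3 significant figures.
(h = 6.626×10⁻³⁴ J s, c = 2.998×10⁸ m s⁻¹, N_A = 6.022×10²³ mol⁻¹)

17.8 J

Product: 1.56×10¹⁹ / 6.022×10²³ = 2.591×10⁻⁵ mol.
Photons that must be absorbed: 2.591×10⁻⁵ / 0.71 = 3.649×10⁻⁵ mol.
Fraction absorbed: 1 − 10^(−0.480) = 0.6689.
Incident photons needed: 3.649×10⁻⁵ / 0.6689 = 5.455×10⁻⁵ mol.
Photon energy: hc/λ = 5.428×10⁻¹⁹ J; per mole, 3.269×10⁵ J mol⁻¹.
Energy required: 5.455×10⁻⁵ × 3.269×10⁵ = 17.8 J.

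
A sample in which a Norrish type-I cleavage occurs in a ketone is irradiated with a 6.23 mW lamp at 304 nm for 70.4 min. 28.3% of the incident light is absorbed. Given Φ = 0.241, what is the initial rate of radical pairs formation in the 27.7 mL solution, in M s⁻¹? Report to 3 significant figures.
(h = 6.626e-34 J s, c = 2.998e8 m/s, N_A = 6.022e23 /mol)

Photon energy at 304 nm: hc/λ = (6.626e-34)(2.998e8)/(304e-9) = 6.534e-19 J.
Energy delivered: (6.23 mW)(4224 s) = 26.32 J.
Photons incident: 26.32 / 6.534e-19 = 4.028e19, i.e. 4.028e19/6.022e23 = 6.689e-5 mol.
Photons absorbed: 0.283 × 6.689e-5 = 1.893e-5 mol.
Product formed: 0.241 × 1.893e-5 = 4.562e-6 mol.
Rate: 4.562e-6 mol / (4224 s × 0.0277 L) = 3.90e-8 M s⁻¹.

3.90e-8 M s⁻¹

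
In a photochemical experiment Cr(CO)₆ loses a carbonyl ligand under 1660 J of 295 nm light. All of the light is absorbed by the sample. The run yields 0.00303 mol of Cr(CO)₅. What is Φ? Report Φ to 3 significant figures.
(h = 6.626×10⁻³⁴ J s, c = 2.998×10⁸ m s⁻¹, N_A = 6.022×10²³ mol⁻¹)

Φ = 0.740

Photon energy at 295 nm: hc/λ = (6.626×10⁻³⁴)(2.998×10⁸)/(295×10⁻⁹) = 6.734×10⁻¹⁹ J.
Photons incident: 1660 / 6.734×10⁻¹⁹ = 2.465×10²¹, i.e. 2.465×10²¹/6.022×10²³ = 0.004093 mol.
Φ = 0.00303 mol / 0.004093 mol photons = 0.740.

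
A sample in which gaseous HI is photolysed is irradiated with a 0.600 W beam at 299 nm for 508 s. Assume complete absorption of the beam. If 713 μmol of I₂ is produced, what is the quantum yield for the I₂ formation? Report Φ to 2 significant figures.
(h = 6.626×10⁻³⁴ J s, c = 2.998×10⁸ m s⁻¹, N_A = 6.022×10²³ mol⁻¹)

Product: 713 μmol = 7.13×10⁻⁴ mol.
Photon energy at 299 nm: hc/λ = (6.626×10⁻³⁴)(2.998×10⁸)/(299×10⁻⁹) = 6.644×10⁻¹⁹ J.
Energy delivered: (0.600 W)(508 s) = 304.8 J.
Photons incident: 304.8 / 6.644×10⁻¹⁹ = 4.588×10²⁰, i.e. 4.588×10²⁰/6.022×10²³ = 7.619×10⁻⁴ mol.
Φ = 7.13×10⁻⁴ mol / 7.619×10⁻⁴ mol photons = 0.94.

Φ = 0.94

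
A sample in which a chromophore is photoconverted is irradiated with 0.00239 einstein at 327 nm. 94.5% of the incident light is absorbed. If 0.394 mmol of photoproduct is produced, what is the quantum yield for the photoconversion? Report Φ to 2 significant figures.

Φ = 0.17

Product: 0.394 mmol = 3.94×10⁻⁴ mol.
Photons absorbed: 0.945 × 0.00239 = 0.002259 mol.
Φ = 3.94×10⁻⁴ mol / 0.002259 mol photons = 0.17.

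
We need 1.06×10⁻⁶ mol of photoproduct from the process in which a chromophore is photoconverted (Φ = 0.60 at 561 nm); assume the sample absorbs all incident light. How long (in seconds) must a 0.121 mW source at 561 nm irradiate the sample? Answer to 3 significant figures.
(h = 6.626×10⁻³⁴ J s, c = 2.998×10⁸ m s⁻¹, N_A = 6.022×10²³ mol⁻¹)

Photons that must be absorbed: 1.06×10⁻⁶ / 0.60 = 1.767×10⁻⁶ mol.
Photon energy: hc/λ = 3.541×10⁻¹⁹ J; per mole, 2.132×10⁵ J mol⁻¹.
Energy required: 1.767×10⁻⁶ × 2.132×10⁵ = 0.3767 J.
Time: 0.3767 J / 0.000121 W = 3110 s.

t ≈ 3110 s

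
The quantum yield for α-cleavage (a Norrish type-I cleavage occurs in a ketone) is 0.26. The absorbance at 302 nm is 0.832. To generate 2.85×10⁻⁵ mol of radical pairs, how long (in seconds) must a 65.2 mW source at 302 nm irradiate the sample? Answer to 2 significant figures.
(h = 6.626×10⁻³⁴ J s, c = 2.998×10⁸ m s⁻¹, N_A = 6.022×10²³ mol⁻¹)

Photons that must be absorbed: 2.85×10⁻⁵ / 0.26 = 1.096×10⁻⁴ mol.
Fraction absorbed: 1 − 10^(−0.832) = 0.8528.
Incident photons needed: 1.096×10⁻⁴ / 0.8528 = 1.285×10⁻⁴ mol.
Photon energy: hc/λ = 6.578×10⁻¹⁹ J; per mole, 3.961×10⁵ J mol⁻¹.
Energy required: 1.285×10⁻⁴ × 3.961×10⁵ = 50.90 J.
Time: 50.90 J / 0.0652 W = 780 s.

t ≈ 780 s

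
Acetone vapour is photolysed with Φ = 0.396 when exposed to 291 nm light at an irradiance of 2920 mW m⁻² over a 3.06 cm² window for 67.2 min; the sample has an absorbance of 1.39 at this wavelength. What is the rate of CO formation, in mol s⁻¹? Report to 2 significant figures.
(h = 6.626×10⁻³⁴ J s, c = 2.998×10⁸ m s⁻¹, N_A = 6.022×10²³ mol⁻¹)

8.3×10⁻¹⁰ mol s⁻¹

Photon energy at 291 nm: hc/λ = (6.626×10⁻³⁴)(2.998×10⁸)/(291×10⁻⁹) = 6.826×10⁻¹⁹ J.
Energy delivered: (2920 mW m⁻²)(3.06×10⁻⁴ m²)(4032 s) = 3.603 J.
Photons incident: 3.603 / 6.826×10⁻¹⁹ = 5.278×10¹⁸, i.e. 5.278×10¹⁸/6.022×10²³ = 8.765×10⁻⁶ mol.
Fraction absorbed: 1 − 10^(−1.39) = 0.9593.
Photons absorbed: 0.9593 × 8.765×10⁻⁶ = 8.408×10⁻⁶ mol.
Product formed: 0.396 × 8.408×10⁻⁶ = 3.330×10⁻⁶ mol.
Rate: 3.330×10⁻⁶ / 4032 s = 8.3×10⁻¹⁰ mol s⁻¹.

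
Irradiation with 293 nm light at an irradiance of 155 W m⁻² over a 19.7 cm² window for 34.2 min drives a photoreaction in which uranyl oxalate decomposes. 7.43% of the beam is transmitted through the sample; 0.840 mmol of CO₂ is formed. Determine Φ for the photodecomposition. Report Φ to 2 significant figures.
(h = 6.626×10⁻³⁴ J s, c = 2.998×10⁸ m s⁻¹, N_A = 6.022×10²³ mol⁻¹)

Product: 0.840 mmol = 8.40×10⁻⁴ mol.
Photon energy at 293 nm: hc/λ = (6.626×10⁻³⁴)(2.998×10⁸)/(293×10⁻⁹) = 6.780×10⁻¹⁹ J.
Energy delivered: (155 W m⁻²)(19.7×10⁻⁴ m²)(2052 s) = 626.6 J.
Photons incident: 626.6 / 6.780×10⁻¹⁹ = 9.242×10²⁰, i.e. 9.242×10²⁰/6.022×10²³ = 0.001535 mol.
Fraction absorbed: 1 − 7.43/100 = 0.9257.
Photons absorbed: 0.9257 × 0.001535 = 0.001421 mol.
Φ = 8.40×10⁻⁴ mol / 0.001421 mol photons = 0.59.

Φ = 0.59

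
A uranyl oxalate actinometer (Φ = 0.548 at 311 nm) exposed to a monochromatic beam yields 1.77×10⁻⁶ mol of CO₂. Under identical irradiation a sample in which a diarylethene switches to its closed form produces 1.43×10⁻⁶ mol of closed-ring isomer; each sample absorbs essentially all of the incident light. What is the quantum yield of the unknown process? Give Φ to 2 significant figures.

Photons absorbed by the actinometer: 1.77×10⁻⁶ / 0.548 = 3.230×10⁻⁶ mol.
Φ(unknown) = 1.43×10⁻⁶ / 3.230×10⁻⁶ = 0.44.

Φ = 0.44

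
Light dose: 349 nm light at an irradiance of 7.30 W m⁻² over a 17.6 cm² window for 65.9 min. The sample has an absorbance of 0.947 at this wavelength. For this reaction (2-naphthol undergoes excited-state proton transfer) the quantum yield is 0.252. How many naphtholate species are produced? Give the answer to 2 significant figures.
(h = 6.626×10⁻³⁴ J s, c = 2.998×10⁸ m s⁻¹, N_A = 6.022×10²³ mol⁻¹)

2.0×10¹⁹ species

Photon energy at 349 nm: hc/λ = (6.626×10⁻³⁴)(2.998×10⁸)/(349×10⁻⁹) = 5.692×10⁻¹⁹ J.
Energy delivered: (7.30 W m⁻²)(17.6×10⁻⁴ m²)(3954 s) = 50.80 J.
Photons incident: 50.80 / 5.692×10⁻¹⁹ = 8.925×10¹⁹, i.e. 8.925×10¹⁹/6.022×10²³ = 1.482×10⁻⁴ mol.
Fraction absorbed: 1 − 10^(−0.947) = 0.8870.
Photons absorbed: 0.8870 × 1.482×10⁻⁴ = 1.315×10⁻⁴ mol.
Product: Φ × n_abs = 0.252 × 1.315×10⁻⁴ = 3.314×10⁻⁵ mol.
As a count: 3.314×10⁻⁵ × 6.022×10²³ = 2.0×10¹⁹.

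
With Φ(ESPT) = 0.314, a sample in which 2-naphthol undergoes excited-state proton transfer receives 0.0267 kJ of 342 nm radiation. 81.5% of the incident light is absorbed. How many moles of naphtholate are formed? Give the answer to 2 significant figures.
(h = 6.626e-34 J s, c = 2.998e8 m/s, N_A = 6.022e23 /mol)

Photon energy at 342 nm: hc/λ = (6.626e-34)(2.998e8)/(342e-9) = 5.808e-19 J.
Incident energy: 0.0267 kJ = 26.7 J.
Photons incident: 26.7 / 5.808e-19 = 4.597e19, i.e. 4.597e19/6.022e23 = 7.634e-5 mol.
Photons absorbed: 0.815 × 7.634e-5 = 6.222e-5 mol.
Product: Φ × n_abs = 0.314 × 6.222e-5 = 1.954e-5 mol.

2.0e-5 mol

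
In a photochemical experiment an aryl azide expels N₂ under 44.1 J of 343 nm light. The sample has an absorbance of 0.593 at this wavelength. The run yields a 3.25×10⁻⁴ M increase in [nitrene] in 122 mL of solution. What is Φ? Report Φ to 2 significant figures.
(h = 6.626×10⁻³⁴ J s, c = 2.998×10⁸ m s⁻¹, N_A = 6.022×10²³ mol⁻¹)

Φ = 0.42

Product: (3.25×10⁻⁴ M)(0.122 L) = 3.965×10⁻⁵ mol.
Photon energy at 343 nm: hc/λ = (6.626×10⁻³⁴)(2.998×10⁸)/(343×10⁻⁹) = 5.791×10⁻¹⁹ J.
Photons incident: 44.1 / 5.791×10⁻¹⁹ = 7.615×10¹⁹, i.e. 7.615×10¹⁹/6.022×10²³ = 1.265×10⁻⁴ mol.
Fraction absorbed: 1 − 10^(−0.593) = 0.7447.
Photons absorbed: 0.7447 × 1.265×10⁻⁴ = 9.420×10⁻⁵ mol.
Φ = 3.965×10⁻⁵ mol / 9.420×10⁻⁵ mol photons = 0.42.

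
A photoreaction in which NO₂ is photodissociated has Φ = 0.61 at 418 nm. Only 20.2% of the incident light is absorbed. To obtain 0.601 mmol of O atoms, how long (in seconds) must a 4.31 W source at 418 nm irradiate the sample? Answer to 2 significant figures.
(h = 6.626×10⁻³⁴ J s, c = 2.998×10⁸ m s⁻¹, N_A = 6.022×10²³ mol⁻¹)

Product: 0.601 mmol = 6.01×10⁻⁴ mol.
Photons that must be absorbed: 6.01×10⁻⁴ / 0.61 = 9.852×10⁻⁴ mol.
Incident photons needed: 9.852×10⁻⁴ / 0.202 = 0.004877 mol.
Photon energy: hc/λ = 4.752×10⁻¹⁹ J; per mole, 2.862×10⁵ J mol⁻¹.
Energy required: 0.004877 × 2.862×10⁵ = 1396 J.
Time: 1396 J / 4.31 W = 320 s.

t ≈ 320 s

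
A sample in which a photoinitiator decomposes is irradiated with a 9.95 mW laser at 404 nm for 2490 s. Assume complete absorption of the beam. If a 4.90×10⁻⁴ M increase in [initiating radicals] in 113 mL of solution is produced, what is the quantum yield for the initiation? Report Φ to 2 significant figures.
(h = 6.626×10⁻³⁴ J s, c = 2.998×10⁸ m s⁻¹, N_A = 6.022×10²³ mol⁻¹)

Product: (4.90×10⁻⁴ M)(0.113 L) = 5.537×10⁻⁵ mol.
Photon energy at 404 nm: hc/λ = (6.626×10⁻³⁴)(2.998×10⁸)/(404×10⁻⁹) = 4.917×10⁻¹⁹ J.
Energy delivered: (9.95 mW)(2490 s) = 24.78 J.
Photons incident: 24.78 / 4.917×10⁻¹⁹ = 5.040×10¹⁹, i.e. 5.040×10¹⁹/6.022×10²³ = 8.369×10⁻⁵ mol.
Φ = 5.537×10⁻⁵ mol / 8.369×10⁻⁵ mol photons = 0.66.

Φ = 0.66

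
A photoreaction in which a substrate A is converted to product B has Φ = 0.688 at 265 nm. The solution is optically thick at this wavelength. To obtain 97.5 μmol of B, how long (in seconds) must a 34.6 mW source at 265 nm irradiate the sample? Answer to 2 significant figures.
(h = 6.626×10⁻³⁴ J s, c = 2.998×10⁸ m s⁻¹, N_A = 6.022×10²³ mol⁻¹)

Product: 97.5 μmol = 9.75×10⁻⁵ mol.
Photons that must be absorbed: 9.75×10⁻⁵ / 0.688 = 1.417×10⁻⁴ mol.
Photon energy: hc/λ = 7.496×10⁻¹⁹ J; per mole, 4.514×10⁵ J mol⁻¹.
Energy required: 1.417×10⁻⁴ × 4.514×10⁵ = 63.96 J.
Time: 63.96 J / 0.0346 W = 1800 s.

t ≈ 1800 s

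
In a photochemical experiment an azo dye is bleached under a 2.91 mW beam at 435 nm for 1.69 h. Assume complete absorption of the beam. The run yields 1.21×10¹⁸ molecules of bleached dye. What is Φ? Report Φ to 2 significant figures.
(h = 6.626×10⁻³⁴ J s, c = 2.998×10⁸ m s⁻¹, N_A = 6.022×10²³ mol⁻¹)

Φ = 0.031

Product: 1.21×10¹⁸ / 6.022×10²³ = 2.009×10⁻⁶ mol.
Photon energy at 435 nm: hc/λ = (6.626×10⁻³⁴)(2.998×10⁸)/(435×10⁻⁹) = 4.567×10⁻¹⁹ J.
Energy delivered: (2.91 mW)(6084 s) = 17.70 J.
Photons incident: 17.70 / 4.567×10⁻¹⁹ = 3.876×10¹⁹, i.e. 3.876×10¹⁹/6.022×10²³ = 6.436×10⁻⁵ mol.
Φ = 2.009×10⁻⁶ mol / 6.436×10⁻⁵ mol photons = 0.031.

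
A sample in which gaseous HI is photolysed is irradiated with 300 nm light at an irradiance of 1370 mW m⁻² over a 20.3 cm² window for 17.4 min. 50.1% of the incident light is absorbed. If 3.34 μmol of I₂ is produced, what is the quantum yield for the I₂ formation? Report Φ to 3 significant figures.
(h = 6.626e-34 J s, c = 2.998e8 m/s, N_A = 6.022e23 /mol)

Φ = 0.916

Product: 3.34 μmol = 3.34e-6 mol.
Photon energy at 300 nm: hc/λ = (6.626e-34)(2.998e8)/(300e-9) = 6.622e-19 J.
Energy delivered: (1370 mW m⁻²)(20.3e-4 m²)(1044 s) = 2.903 J.
Photons incident: 2.903 / 6.622e-19 = 4.384e18, i.e. 4.384e18/6.022e23 = 7.280e-6 mol.
Photons absorbed: 0.501 × 7.280e-6 = 3.647e-6 mol.
Φ = 3.34e-6 mol / 3.647e-6 mol photons = 0.916.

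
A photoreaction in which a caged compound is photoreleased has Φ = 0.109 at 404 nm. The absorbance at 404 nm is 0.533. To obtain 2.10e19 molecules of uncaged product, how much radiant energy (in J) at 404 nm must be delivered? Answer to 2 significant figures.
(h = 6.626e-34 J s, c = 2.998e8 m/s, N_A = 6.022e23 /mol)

Product: 2.10e19 / 6.022e23 = 3.487e-5 mol.
Photons that must be absorbed: 3.487e-5 / 0.109 = 3.199e-4 mol.
Fraction absorbed: 1 − 10^(−0.533) = 0.7069.
Incident photons needed: 3.199e-4 / 0.7069 = 4.525e-4 mol.
Photon energy: hc/λ = 4.917e-19 J; per mole, 2.961e5 J mol⁻¹.
Energy required: 4.525e-4 × 2.961e5 = 130 J.

130 J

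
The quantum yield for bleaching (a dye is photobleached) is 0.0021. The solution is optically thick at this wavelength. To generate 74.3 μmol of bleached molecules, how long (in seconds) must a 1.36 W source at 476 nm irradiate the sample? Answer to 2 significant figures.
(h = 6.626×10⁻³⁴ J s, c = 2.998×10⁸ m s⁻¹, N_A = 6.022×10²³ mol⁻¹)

t ≈ 6500 s

Product: 74.3 μmol = 7.43×10⁻⁵ mol.
Photons that must be absorbed: 7.43×10⁻⁵ / 0.0021 = 0.03538 mol.
Photon energy: hc/λ = 4.173×10⁻¹⁹ J; per mole, 2.513×10⁵ J mol⁻¹.
Energy required: 0.03538 × 2.513×10⁵ = 8891 J.
Time: 8891 J / 1.36 W = 6500 s.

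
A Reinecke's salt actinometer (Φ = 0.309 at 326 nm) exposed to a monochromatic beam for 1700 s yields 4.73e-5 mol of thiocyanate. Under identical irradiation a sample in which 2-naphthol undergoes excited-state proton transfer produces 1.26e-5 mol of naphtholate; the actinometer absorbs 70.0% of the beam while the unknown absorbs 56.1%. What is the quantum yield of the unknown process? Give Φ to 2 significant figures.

Φ = 0.10

Photons absorbed by the actinometer: 4.73e-5 / 0.309 = 1.531e-4 mol.
Incident flux: 1.531e-4 / 0.700 = 2.187e-4 einstein.
Absorbed by unknown: 0.561 × 2.187e-4 = 1.227e-4 mol.
Φ(unknown) = 1.26e-5 / 1.227e-4 = 0.10.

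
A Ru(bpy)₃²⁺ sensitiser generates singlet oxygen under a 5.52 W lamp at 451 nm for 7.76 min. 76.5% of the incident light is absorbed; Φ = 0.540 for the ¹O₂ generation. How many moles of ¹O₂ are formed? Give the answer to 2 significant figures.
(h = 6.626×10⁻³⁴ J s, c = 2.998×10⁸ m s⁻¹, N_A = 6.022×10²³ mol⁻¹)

0.0040 mol

Photon energy at 451 nm: hc/λ = (6.626×10⁻³⁴)(2.998×10⁸)/(451×10⁻⁹) = 4.405×10⁻¹⁹ J.
Energy delivered: (5.52 W)(465.6 s) = 2570 J.
Photons incident: 2570 / 4.405×10⁻¹⁹ = 5.834×10²¹, i.e. 5.834×10²¹/6.022×10²³ = 0.009688 mol.
Photons absorbed: 0.765 × 0.009688 = 0.007411 mol.
Product: Φ × n_abs = 0.540 × 0.007411 = 0.004002 mol.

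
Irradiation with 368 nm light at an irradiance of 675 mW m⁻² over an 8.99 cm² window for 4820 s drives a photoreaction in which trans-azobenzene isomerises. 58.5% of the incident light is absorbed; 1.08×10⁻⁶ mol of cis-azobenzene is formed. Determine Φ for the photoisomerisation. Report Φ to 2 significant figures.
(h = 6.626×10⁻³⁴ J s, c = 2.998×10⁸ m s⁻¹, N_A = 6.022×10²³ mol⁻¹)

Photon energy at 368 nm: hc/λ = (6.626×10⁻³⁴)(2.998×10⁸)/(368×10⁻⁹) = 5.398×10⁻¹⁹ J.
Energy delivered: (675 mW m⁻²)(8.99×10⁻⁴ m²)(4820 s) = 2.925 J.
Photons incident: 2.925 / 5.398×10⁻¹⁹ = 5.419×10¹⁸, i.e. 5.419×10¹⁸/6.022×10²³ = 8.999×10⁻⁶ mol.
Photons absorbed: 0.585 × 8.999×10⁻⁶ = 5.264×10⁻⁶ mol.
Φ = 1.08×10⁻⁶ mol / 5.264×10⁻⁶ mol photons = 0.21.

Φ = 0.21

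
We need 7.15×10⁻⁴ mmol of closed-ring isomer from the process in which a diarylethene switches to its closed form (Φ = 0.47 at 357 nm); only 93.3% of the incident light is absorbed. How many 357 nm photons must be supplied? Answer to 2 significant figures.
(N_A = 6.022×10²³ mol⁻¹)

Product: 7.15×10⁻⁴ mmol = 7.15×10⁻⁷ mol.
Photons that must be absorbed: 7.15×10⁻⁷ / 0.47 = 1.521×10⁻⁶ mol.
Incident photons needed: 1.521×10⁻⁶ / 0.933 = 1.630×10⁻⁶ mol.
Photon count: 1.630×10⁻⁶ × 6.022×10²³ = 9.8×10¹⁷.

9.8×10¹⁷ photons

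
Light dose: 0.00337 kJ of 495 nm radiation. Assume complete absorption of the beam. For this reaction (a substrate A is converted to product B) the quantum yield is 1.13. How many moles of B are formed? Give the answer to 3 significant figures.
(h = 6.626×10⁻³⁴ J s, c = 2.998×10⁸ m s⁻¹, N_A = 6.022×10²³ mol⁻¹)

Photon energy at 495 nm: hc/λ = (6.626×10⁻³⁴)(2.998×10⁸)/(495×10⁻⁹) = 4.013×10⁻¹⁹ J.
Incident energy: 0.00337 kJ = 3.37 J.
Photons incident: 3.37 / 4.013×10⁻¹⁹ = 8.398×10¹⁸, i.e. 8.398×10¹⁸/6.022×10²³ = 1.395×10⁻⁵ mol.
Product: Φ × n_abs = 1.13 × 1.395×10⁻⁵ = 1.576×10⁻⁵ mol.

1.58×10⁻⁵ mol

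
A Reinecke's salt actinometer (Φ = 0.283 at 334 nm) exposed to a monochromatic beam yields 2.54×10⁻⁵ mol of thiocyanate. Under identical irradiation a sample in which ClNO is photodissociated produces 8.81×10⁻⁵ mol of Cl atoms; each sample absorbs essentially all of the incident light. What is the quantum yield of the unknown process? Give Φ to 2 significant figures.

Photons absorbed by the actinometer: 2.54×10⁻⁵ / 0.283 = 8.975×10⁻⁵ mol.
Φ(unknown) = 8.81×10⁻⁵ / 8.975×10⁻⁵ = 0.98.

Φ = 0.98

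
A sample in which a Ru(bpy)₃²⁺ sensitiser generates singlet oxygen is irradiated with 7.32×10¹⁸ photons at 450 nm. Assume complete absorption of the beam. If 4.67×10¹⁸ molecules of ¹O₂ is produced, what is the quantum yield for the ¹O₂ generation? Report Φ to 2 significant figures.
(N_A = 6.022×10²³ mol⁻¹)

Φ = 0.64

Product: 4.67×10¹⁸ / 6.022×10²³ = 7.755×10⁻⁶ mol.
Moles of photons: 7.32×10¹⁸ / 6.022×10²³ = 1.216×10⁻⁵ mol.
Φ = 7.755×10⁻⁶ mol / 1.216×10⁻⁵ mol photons = 0.64.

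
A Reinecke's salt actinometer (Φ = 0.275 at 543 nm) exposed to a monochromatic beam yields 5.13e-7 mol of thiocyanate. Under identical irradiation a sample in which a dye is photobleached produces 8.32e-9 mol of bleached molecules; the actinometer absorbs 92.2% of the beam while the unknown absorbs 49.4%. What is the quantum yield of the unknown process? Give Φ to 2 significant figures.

Φ = 0.0083

Photons absorbed by the actinometer: 5.13e-7 / 0.275 = 1.865e-6 mol.
Incident flux: 1.865e-6 / 0.922 = 2.023e-6 einstein.
Absorbed by unknown: 0.494 × 2.023e-6 = 9.994e-7 mol.
Φ(unknown) = 8.32e-9 / 9.994e-7 = 0.0083.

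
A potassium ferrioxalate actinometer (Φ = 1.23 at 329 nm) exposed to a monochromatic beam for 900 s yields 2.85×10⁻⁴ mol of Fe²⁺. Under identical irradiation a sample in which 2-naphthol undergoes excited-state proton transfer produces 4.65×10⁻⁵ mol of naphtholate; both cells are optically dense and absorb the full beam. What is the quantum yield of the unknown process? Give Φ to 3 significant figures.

Φ = 0.201

Photons absorbed by the actinometer: 2.85×10⁻⁴ / 1.23 = 2.317×10⁻⁴ mol.
Φ(unknown) = 4.65×10⁻⁵ / 2.317×10⁻⁴ = 0.201.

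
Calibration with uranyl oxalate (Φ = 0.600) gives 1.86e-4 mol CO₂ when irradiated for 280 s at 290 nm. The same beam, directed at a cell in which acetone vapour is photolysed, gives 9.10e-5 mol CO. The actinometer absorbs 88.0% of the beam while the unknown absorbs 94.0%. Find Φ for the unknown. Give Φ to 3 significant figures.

Photons absorbed by the actinometer: 1.86e-4 / 0.600 = 3.100e-4 mol.
Incident flux: 3.100e-4 / 0.880 = 3.523e-4 einstein.
Absorbed by unknown: 0.940 × 3.523e-4 = 3.312e-4 mol.
Φ(unknown) = 9.10e-5 / 3.312e-4 = 0.275.

Φ = 0.275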